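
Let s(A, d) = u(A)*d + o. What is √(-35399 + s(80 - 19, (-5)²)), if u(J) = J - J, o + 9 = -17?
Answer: 5*I*√1417 ≈ 188.22*I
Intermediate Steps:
o = -26 (o = -9 - 17 = -26)
u(J) = 0
s(A, d) = -26 (s(A, d) = 0*d - 26 = 0 - 26 = -26)
√(-35399 + s(80 - 19, (-5)²)) = √(-35399 - 26) = √(-35425) = 5*I*√1417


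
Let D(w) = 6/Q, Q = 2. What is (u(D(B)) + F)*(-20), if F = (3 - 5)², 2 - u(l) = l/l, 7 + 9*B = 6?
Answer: -100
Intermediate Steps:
B = -⅑ (B = -7/9 + (⅑)*6 = -7/9 + ⅔ = -⅑ ≈ -0.11111)
D(w) = 3 (D(w) = 6/2 = 6*(½) = 3)
u(l) = 1 (u(l) = 2 - l/l = 2 - 1*1 = 2 - 1 = 1)
F = 4 (F = (-2)² = 4)
(u(D(B)) + F)*(-20) = (1 + 4)*(-20) = 5*(-20) = -100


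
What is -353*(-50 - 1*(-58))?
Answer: -2824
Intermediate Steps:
-353*(-50 - 1*(-58)) = -353*(-50 + 58) = -353*8 = -2824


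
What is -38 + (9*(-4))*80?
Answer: -2918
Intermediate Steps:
-38 + (9*(-4))*80 = -38 - 36*80 = -38 - 2880 = -2918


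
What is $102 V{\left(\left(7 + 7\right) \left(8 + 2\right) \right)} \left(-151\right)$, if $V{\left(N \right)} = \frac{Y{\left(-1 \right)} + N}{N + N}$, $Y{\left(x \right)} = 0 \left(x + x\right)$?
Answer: $-7701$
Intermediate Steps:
$Y{\left(x \right)} = 0$ ($Y{\left(x \right)} = 0 \cdot 2 x = 0$)
$V{\left(N \right)} = \frac{1}{2}$ ($V{\left(N \right)} = \frac{0 + N}{N + N} = \frac{N}{2 N} = N \frac{1}{2 N} = \frac{1}{2}$)
$102 V{\left(\left(7 + 7\right) \left(8 + 2\right) \right)} \left(-151\right) = 102 \cdot \frac{1}{2} \left(-151\right) = 51 \left(-151\right) = -7701$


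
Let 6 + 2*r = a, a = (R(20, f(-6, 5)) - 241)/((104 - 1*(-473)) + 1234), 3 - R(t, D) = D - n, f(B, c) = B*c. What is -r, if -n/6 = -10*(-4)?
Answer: 5657/1811 ≈ 3.1237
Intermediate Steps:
n = -240 (n = -(-60)*(-4) = -6*40 = -240)
R(t, D) = -237 - D (R(t, D) = 3 - (D - 1*(-240)) = 3 - (D + 240) = 3 - (240 + D) = 3 + (-240 - D) = -237 - D)
a = -448/1811 (a = ((-237 - (-6)*5) - 241)/((104 - 1*(-473)) + 1234) = ((-237 - 1*(-30)) - 241)/((104 + 473) + 1234) = ((-237 + 30) - 241)/(577 + 1234) = (-207 - 241)/1811 = -448*1/1811 = -448/1811 ≈ -0.24738)
r = -5657/1811 (r = -3 + (½)*(-448/1811) = -3 - 224/1811 = -5657/1811 ≈ -3.1237)
-r = -1*(-5657/1811) = 5657/1811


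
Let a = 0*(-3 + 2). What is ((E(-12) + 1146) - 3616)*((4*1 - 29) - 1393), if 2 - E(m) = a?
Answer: 3499624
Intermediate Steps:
a = 0 (a = 0*(-1) = 0)
E(m) = 2 (E(m) = 2 - 1*0 = 2 + 0 = 2)
((E(-12) + 1146) - 3616)*((4*1 - 29) - 1393) = ((2 + 1146) - 3616)*((4*1 - 29) - 1393) = (1148 - 3616)*((4 - 29) - 1393) = -2468*(-25 - 1393) = -2468*(-1418) = 3499624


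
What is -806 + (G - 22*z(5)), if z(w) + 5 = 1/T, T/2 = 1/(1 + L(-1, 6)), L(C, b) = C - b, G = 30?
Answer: -600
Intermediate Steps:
T = -1/3 (T = 2/(1 + (-1 - 1*6)) = 2/(1 + (-1 - 6)) = 2/(1 - 7) = 2/(-6) = 2*(-1/6) = -1/3 ≈ -0.33333)
z(w) = -8 (z(w) = -5 + 1/(-1/3) = -5 - 3 = -8)
-806 + (G - 22*z(5)) = -806 + (30 - 22*(-8)) = -806 + (30 + 176) = -806 + 206 = -600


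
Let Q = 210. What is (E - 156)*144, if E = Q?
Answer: 7776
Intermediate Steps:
E = 210
(E - 156)*144 = (210 - 156)*144 = 54*144 = 7776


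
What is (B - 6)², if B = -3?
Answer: 81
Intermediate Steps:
(B - 6)² = (-3 - 6)² = (-9)² = 81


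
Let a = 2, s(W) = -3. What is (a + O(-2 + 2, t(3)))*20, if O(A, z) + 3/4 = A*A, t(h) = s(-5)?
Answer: 25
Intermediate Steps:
t(h) = -3
O(A, z) = -¾ + A² (O(A, z) = -¾ + A*A = -¾ + A²)
(a + O(-2 + 2, t(3)))*20 = (2 + (-¾ + (-2 + 2)²))*20 = (2 + (-¾ + 0²))*20 = (2 + (-¾ + 0))*20 = (2 - ¾)*20 = (5/4)*20 = 25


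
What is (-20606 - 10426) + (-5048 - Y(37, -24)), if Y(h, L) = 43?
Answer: -36123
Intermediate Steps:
(-20606 - 10426) + (-5048 - Y(37, -24)) = (-20606 - 10426) + (-5048 - 1*43) = -31032 + (-5048 - 43) = -31032 - 5091 = -36123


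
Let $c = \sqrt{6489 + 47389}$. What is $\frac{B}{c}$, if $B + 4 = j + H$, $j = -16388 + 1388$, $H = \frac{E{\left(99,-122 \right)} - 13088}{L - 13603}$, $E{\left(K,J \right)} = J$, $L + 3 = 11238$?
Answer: $- \frac{17758131 \sqrt{53878}}{63791552} \approx -64.616$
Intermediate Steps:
$L = 11235$ ($L = -3 + 11238 = 11235$)
$H = \frac{6605}{1184}$ ($H = \frac{-122 - 13088}{11235 - 13603} = - \frac{13210}{-2368} = \left(-13210\right) \left(- \frac{1}{2368}\right) = \frac{6605}{1184} \approx 5.5785$)
$c = \sqrt{53878} \approx 232.12$
$j = -15000$
$B = - \frac{17758131}{1184}$ ($B = -4 + \left(-15000 + \frac{6605}{1184}\right) = -4 - \frac{17753395}{1184} = - \frac{17758131}{1184} \approx -14998.0$)
$\frac{B}{c} = - \frac{17758131}{1184 \sqrt{53878}} = - \frac{17758131 \frac{\sqrt{53878}}{53878}}{1184} = - \frac{17758131 \sqrt{53878}}{63791552}$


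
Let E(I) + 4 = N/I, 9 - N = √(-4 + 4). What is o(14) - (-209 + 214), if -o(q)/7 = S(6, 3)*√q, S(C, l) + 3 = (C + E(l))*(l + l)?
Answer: -5 - 189*√14 ≈ -712.17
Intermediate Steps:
N = 9 (N = 9 - √(-4 + 4) = 9 - √0 = 9 - 1*0 = 9 + 0 = 9)
E(I) = -4 + 9/I
S(C, l) = -3 + 2*l*(-4 + C + 9/l) (S(C, l) = -3 + (C + (-4 + 9/l))*(l + l) = -3 + (-4 + C + 9/l)*(2*l) = -3 + 2*l*(-4 + C + 9/l))
o(q) = -189*√q (o(q) = -7*(15 - 8*3 + 2*6*3)*√q = -7*(15 - 24 + 36)*√q = -189*√q)
o(14) - (-209 + 214) = -189*√14 - (-209 + 214) = -189*√14 - 1*5 = -189*√14 - 5 = -5 - 189*√14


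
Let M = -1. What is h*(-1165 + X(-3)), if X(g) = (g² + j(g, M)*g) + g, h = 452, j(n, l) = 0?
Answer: -523868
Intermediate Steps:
X(g) = g + g² (X(g) = (g² + 0*g) + g = (g² + 0) + g = g² + g = g + g²)
h*(-1165 + X(-3)) = 452*(-1165 - 3*(1 - 3)) = 452*(-1165 - 3*(-2)) = 452*(-1165 + 6) = 452*(-1159) = -523868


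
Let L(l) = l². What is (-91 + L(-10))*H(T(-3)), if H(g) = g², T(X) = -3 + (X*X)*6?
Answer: 23409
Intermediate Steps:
T(X) = -3 + 6*X² (T(X) = -3 + X²*6 = -3 + 6*X²)
(-91 + L(-10))*H(T(-3)) = (-91 + (-10)²)*(-3 + 6*(-3)²)² = (-91 + 100)*(-3 + 6*9)² = 9*(-3 + 54)² = 9*51² = 9*2601 = 23409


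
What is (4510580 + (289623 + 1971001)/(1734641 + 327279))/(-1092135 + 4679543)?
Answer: 581278585889/462309268960 ≈ 1.2573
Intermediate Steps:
(4510580 + (289623 + 1971001)/(1734641 + 327279))/(-1092135 + 4679543) = (4510580 + 2260624/2061920)/3587408 = (4510580 + 2260624*(1/2061920))*(1/3587408) = (4510580 + 141289/128870)*(1/3587408) = (581278585889/128870)*(1/3587408) = 581278585889/462309268960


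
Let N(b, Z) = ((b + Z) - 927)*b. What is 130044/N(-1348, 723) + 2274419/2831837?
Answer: 1281641575763/1481118715088 ≈ 0.86532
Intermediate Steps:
N(b, Z) = b*(-927 + Z + b) (N(b, Z) = ((Z + b) - 927)*b = (-927 + Z + b)*b = b*(-927 + Z + b))
130044/N(-1348, 723) + 2274419/2831837 = 130044/((-1348*(-927 + 723 - 1348))) + 2274419/2831837 = 130044/((-1348*(-1552))) + 2274419*(1/2831837) = 130044/2092096 + 2274419/2831837 = 130044*(1/2092096) + 2274419/2831837 = 32511/523024 + 2274419/2831837 = 1281641575763/1481118715088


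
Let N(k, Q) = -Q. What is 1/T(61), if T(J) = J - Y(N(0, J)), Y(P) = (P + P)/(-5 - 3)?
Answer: 4/183 ≈ 0.021858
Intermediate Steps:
Y(P) = -P/4 (Y(P) = (2*P)/(-8) = (2*P)*(-⅛) = -P/4)
T(J) = 3*J/4 (T(J) = J - (-1)*(-J)/4 = J - J/4 = 3*J/4)
1/T(61) = 1/((¾)*61) = 1/(183/4) = 4/183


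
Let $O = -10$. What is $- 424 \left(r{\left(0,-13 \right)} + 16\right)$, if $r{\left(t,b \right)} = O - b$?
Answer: $-8056$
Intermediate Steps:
$r{\left(t,b \right)} = -10 - b$
$- 424 \left(r{\left(0,-13 \right)} + 16\right) = - 424 \left(\left(-10 - -13\right) + 16\right) = - 424 \left(\left(-10 + 13\right) + 16\right) = - 424 \left(3 + 16\right) = \left(-424\right) 19 = -8056$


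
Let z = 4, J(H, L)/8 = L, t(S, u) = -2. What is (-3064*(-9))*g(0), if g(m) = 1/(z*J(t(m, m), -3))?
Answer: -1149/4 ≈ -287.25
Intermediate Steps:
J(H, L) = 8*L
g(m) = -1/96 (g(m) = 1/(4*(8*(-3))) = 1/(4*(-24)) = 1/(-96) = -1/96)
(-3064*(-9))*g(0) = -3064*(-9)*(-1/96) = 27576*(-1/96) = -1149/4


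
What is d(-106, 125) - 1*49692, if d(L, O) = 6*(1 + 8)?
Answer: -49638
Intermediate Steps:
d(L, O) = 54 (d(L, O) = 6*9 = 54)
d(-106, 125) - 1*49692 = 54 - 1*49692 = 54 - 49692 = -49638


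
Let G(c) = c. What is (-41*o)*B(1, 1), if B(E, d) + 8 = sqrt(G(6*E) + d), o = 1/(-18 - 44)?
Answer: -164/31 + 41*sqrt(7)/62 ≈ -3.5407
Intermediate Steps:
o = -1/62 (o = 1/(-62) = -1/62 ≈ -0.016129)
B(E, d) = -8 + sqrt(d + 6*E) (B(E, d) = -8 + sqrt(6*E + d) = -8 + sqrt(d + 6*E))
(-41*o)*B(1, 1) = (-41*(-1/62))*(-8 + sqrt(1 + 6*1)) = 41*(-8 + sqrt(1 + 6))/62 = 41*(-8 + sqrt(7))/62 = -164/31 + 41*sqrt(7)/62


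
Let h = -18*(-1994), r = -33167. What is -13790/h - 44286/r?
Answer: 566070091/595214982 ≈ 0.95103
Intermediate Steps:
h = 35892
-13790/h - 44286/r = -13790/35892 - 44286/(-33167) = -13790*1/35892 - 44286*(-1/33167) = -6895/17946 + 44286/33167 = 566070091/595214982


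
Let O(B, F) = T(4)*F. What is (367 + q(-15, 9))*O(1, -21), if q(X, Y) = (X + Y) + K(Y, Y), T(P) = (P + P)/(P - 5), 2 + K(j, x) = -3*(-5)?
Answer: 62832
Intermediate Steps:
K(j, x) = 13 (K(j, x) = -2 - 3*(-5) = -2 + 15 = 13)
T(P) = 2*P/(-5 + P) (T(P) = (2*P)/(-5 + P) = 2*P/(-5 + P))
O(B, F) = -8*F (O(B, F) = (2*4/(-5 + 4))*F = (2*4/(-1))*F = (2*4*(-1))*F = -8*F)
q(X, Y) = 13 + X + Y (q(X, Y) = (X + Y) + 13 = 13 + X + Y)
(367 + q(-15, 9))*O(1, -21) = (367 + (13 - 15 + 9))*(-8*(-21)) = (367 + 7)*168 = 374*168 = 62832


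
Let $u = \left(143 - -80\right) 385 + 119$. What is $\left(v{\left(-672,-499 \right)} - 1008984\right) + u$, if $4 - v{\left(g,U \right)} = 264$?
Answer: $-923270$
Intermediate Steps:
$v{\left(g,U \right)} = -260$ ($v{\left(g,U \right)} = 4 - 264 = -260$)
$u = 85974$ ($u = \left(143 + 80\right) 385 + 119 = 223 \cdot 385 + 119 = 85855 + 119 = 85974$)
$\left(v{\left(-672,-499 \right)} - 1008984\right) + u = \left(-260 - 1008984\right) + 85974 = -1009244 + 85974 = -923270$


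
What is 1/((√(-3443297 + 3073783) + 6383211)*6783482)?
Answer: 135813/5880756860323036210 - I*√369514/276395572435182701870 ≈ 2.3094e-14 - 2.1993e-18*I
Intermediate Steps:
1/((√(-3443297 + 3073783) + 6383211)*6783482) = (1/6783482)/(√(-369514) + 6383211) = (1/6783482)/(I*√369514 + 6383211) = (1/6783482)/(6383211 + I*√369514) = 1/(6783482*(6383211 + I*√369514))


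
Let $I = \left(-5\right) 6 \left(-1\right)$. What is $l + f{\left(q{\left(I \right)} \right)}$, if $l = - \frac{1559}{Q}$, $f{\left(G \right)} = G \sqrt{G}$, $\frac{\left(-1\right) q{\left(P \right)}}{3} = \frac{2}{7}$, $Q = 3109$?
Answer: $- \frac{1559}{3109} - \frac{6 i \sqrt{42}}{49} \approx -0.50145 - 0.79356 i$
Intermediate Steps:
$I = 30$ ($I = \left(-30\right) \left(-1\right) = 30$)
$q{\left(P \right)} = - \frac{6}{7}$ ($q{\left(P \right)} = - 3 \cdot \frac{2}{7} = - 3 \cdot 2 \cdot \frac{1}{7} = \left(-3\right) \frac{2}{7} = - \frac{6}{7}$)
$f{\left(G \right)} = G^{\frac{3}{2}}$
$l = - \frac{1559}{3109} \approx -0.50145$
$l + f{\left(q{\left(I \right)} \right)} = - \frac{1559}{3109} + \left(- \frac{6}{7}\right)^{\frac{3}{2}} = - \frac{1559}{3109} - \frac{6 i \sqrt{42}}{49}$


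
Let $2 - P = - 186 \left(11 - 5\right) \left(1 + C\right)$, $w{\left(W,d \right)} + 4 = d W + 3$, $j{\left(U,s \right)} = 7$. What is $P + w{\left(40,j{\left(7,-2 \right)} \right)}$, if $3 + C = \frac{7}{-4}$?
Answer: $-3904$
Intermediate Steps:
$C = - \frac{19}{4}$ ($C = -3 + \frac{7}{-4} = -3 + 7 \left(- \frac{1}{4}\right) = -3 - \frac{7}{4} = - \frac{19}{4} \approx -4.75$)
$w{\left(W,d \right)} = -1 + W d$ ($w{\left(W,d \right)} = -4 + \left(d W + 3\right) = -4 + \left(W d + 3\right) = -4 + \left(3 + W d\right) = -1 + W d$)
$P = -4183$ ($P = 2 - - 186 \left(11 - 5\right) \left(1 - \frac{19}{4}\right) = 2 - - 186 \cdot 6 \left(- \frac{15}{4}\right) = 2 - \left(-186\right) \left(- \frac{45}{2}\right) = 2 - 4185 = -4183$)
$P + w{\left(40,j{\left(7,-2 \right)} \right)} = -4183 + \left(-1 + 40 \cdot 7\right) = -4183 + \left(-1 + 280\right) = -4183 + 279 = -3904$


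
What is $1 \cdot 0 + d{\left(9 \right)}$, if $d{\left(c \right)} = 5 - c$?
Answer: $-4$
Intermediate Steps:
$1 \cdot 0 + d{\left(9 \right)} = 1 \cdot 0 + \left(5 - 9\right) = 0 + \left(5 - 9\right) = 0 - 4 = -4$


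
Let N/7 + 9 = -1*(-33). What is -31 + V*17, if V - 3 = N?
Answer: 2876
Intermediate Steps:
N = 168 (N = -63 + 7*(-1*(-33)) = -63 + 7*33 = -63 + 231 = 168)
V = 171 (V = 3 + 168 = 171)
-31 + V*17 = -31 + 171*17 = -31 + 2907 = 2876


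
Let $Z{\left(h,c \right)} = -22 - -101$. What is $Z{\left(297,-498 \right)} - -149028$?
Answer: $149107$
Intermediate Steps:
$Z{\left(h,c \right)} = 79$ ($Z{\left(h,c \right)} = -22 + 101 = 79$)
$Z{\left(297,-498 \right)} - -149028 = 79 - -149028 = 79 + 149028 = 149107$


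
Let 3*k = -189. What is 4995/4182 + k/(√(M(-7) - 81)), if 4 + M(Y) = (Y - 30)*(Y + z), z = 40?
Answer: 1665/1394 + 63*I*√1306/1306 ≈ 1.1944 + 1.7433*I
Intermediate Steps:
k = -63 (k = (⅓)*(-189) = -63)
M(Y) = -4 + (-30 + Y)*(40 + Y) (M(Y) = -4 + (Y - 30)*(Y + 40) = -4 + (-30 + Y)*(40 + Y))
4995/4182 + k/(√(M(-7) - 81)) = 4995/4182 - 63/√((-1204 + (-7)² + 10*(-7)) - 81) = 4995*(1/4182) - 63/√((-1204 + 49 - 70) - 81) = 1665/1394 - 63/√(-1225 - 81) = 1665/1394 - 63*(-I*√1306/1306) = 1665/1394 - (-63)*I*√1306/1306 = 1665/1394 + 63*I*√1306/1306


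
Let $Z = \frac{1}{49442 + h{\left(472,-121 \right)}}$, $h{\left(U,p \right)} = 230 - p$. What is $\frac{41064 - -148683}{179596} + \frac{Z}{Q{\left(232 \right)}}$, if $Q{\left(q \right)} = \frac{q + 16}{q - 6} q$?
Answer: $\frac{67950541565819}{64315349132576} \approx 1.0565$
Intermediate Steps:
$Q{\left(q \right)} = \frac{q \left(16 + q\right)}{-6 + q}$ ($Q{\left(q \right)} = \frac{16 + q}{-6 + q} q = \frac{q \left(16 + q\right)}{-6 + q}$)
$Z = \frac{1}{49793}$ ($Z = \frac{1}{49442 + \left(230 - -121\right)} = \frac{1}{49442 + \left(230 + 121\right)} = \frac{1}{49442 + 351} = \frac{1}{49793} \approx 2.0083 \cdot 10^{-5}$)
$\frac{41064 - -148683}{179596} + \frac{Z}{Q{\left(232 \right)}} = \frac{41064 - -148683}{179596} + \frac{1}{49793 \frac{232 \left(16 + 232\right)}{-6 + 232}} = \left(41064 + 148683\right) \frac{1}{179596} + \frac{1}{49793 \cdot 232 \cdot \frac{1}{226} \cdot 248} = 189747 \cdot \frac{1}{179596} + \frac{1}{49793 \cdot 232 \cdot \frac{1}{226} \cdot 248} = \frac{189747}{179596} + \frac{1}{49793 \cdot \frac{28768}{113}} = \frac{189747}{179596} + \frac{1}{49793} \cdot \frac{113}{28768} = \frac{189747}{179596} + \frac{113}{1432445024} = \frac{67950541565819}{64315349132576}$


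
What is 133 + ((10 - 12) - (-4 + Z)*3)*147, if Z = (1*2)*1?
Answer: 721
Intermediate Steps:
Z = 2 (Z = 2*1 = 2)
133 + ((10 - 12) - (-4 + Z)*3)*147 = 133 + ((10 - 12) - (-4 + 2)*3)*147 = 133 + (-2 - (-2)*3)*147 = 133 + (-2 - 1*(-6))*147 = 133 + (-2 + 6)*147 = 133 + 4*147 = 133 + 588 = 721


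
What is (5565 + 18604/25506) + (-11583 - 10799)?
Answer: -214457899/12753 ≈ -16816.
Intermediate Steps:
(5565 + 18604/25506) + (-11583 - 10799) = (5565 + 18604*(1/25506)) - 22382 = (5565 + 9302/12753) - 22382 = 70979747/12753 - 22382 = -214457899/12753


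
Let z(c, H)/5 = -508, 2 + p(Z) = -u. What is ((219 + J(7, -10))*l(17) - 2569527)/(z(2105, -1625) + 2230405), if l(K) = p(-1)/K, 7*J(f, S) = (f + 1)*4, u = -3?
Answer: -305772148/265115935 ≈ -1.1534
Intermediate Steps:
p(Z) = 1 (p(Z) = -2 - 1*(-3) = -2 + 3 = 1)
z(c, H) = -2540 (z(c, H) = 5*(-508) = -2540)
J(f, S) = 4/7 + 4*f/7 (J(f, S) = ((f + 1)*4)/7 = ((1 + f)*4)/7 = (4 + 4*f)/7 = 4/7 + 4*f/7)
l(K) = 1/K
((219 + J(7, -10))*l(17) - 2569527)/(z(2105, -1625) + 2230405) = ((219 + (4/7 + (4/7)*7))/17 - 2569527)/(-2540 + 2230405) = ((219 + (4/7 + 4))*(1/17) - 2569527)/2227865 = ((219 + 32/7)*(1/17) - 2569527)*(1/2227865) = ((1565/7)*(1/17) - 2569527)*(1/2227865) = (1565/119 - 2569527)*(1/2227865) = -305772148/119*1/2227865 = -305772148/265115935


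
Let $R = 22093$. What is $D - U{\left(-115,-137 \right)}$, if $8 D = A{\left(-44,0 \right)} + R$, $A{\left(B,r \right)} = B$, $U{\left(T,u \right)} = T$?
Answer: $\frac{22969}{8} \approx 2871.1$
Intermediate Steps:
$D = \frac{22049}{8}$ ($D = \frac{-44 + 22093}{8} = \frac{1}{8} \cdot 22049 = \frac{22049}{8} \approx 2756.1$)
$D - U{\left(-115,-137 \right)} = \frac{22049}{8} - -115 = \frac{22049}{8} + 115 = \frac{22969}{8}$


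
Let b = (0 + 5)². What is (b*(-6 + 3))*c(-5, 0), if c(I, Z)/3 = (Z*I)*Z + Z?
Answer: 0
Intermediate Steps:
c(I, Z) = 3*Z + 3*I*Z² (c(I, Z) = 3*((Z*I)*Z + Z) = 3*((I*Z)*Z + Z) = 3*(I*Z² + Z) = 3*(Z + I*Z²) = 3*Z + 3*I*Z²)
b = 25 (b = 5² = 25)
(b*(-6 + 3))*c(-5, 0) = (25*(-6 + 3))*(3*0*(1 - 5*0)) = (25*(-3))*(3*0*(1 + 0)) = -225*0 = -75*0 = 0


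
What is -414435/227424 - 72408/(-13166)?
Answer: 1835144297/499044064 ≈ 3.6773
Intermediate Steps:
-414435/227424 - 72408/(-13166) = -414435*1/227424 - 72408*(-1/13166) = -138145/75808 + 36204/6583 = 1835144297/499044064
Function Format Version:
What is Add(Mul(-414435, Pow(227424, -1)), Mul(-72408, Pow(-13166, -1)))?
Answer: Rational(1835144297, 499044064) ≈ 3.6773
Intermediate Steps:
Add(Mul(-414435, Pow(227424, -1)), Mul(-72408, Pow(-13166, -1))) = Add(Mul(-414435, Rational(1, 227424)), Mul(-72408, Rational(-1, 13166))) = Add(Rational(-138145, 75808), Rational(36204, 6583)) = Rational(1835144297, 499044064)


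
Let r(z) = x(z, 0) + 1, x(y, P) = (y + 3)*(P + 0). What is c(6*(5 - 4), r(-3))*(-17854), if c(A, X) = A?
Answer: -107124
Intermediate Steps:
x(y, P) = P*(3 + y) (x(y, P) = (3 + y)*P = P*(3 + y))
r(z) = 1 (r(z) = 0*(3 + z) + 1 = 0 + 1 = 1)
c(6*(5 - 4), r(-3))*(-17854) = (6*(5 - 4))*(-17854) = (6*1)*(-17854) = 6*(-17854) = -107124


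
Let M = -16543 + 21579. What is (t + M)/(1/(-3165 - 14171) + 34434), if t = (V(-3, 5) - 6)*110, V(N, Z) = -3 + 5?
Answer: 79676256/596947823 ≈ 0.13347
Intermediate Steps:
V(N, Z) = 2
M = 5036
t = -440 (t = (2 - 6)*110 = -4*110 = -440)
(t + M)/(1/(-3165 - 14171) + 34434) = (-440 + 5036)/(1/(-3165 - 14171) + 34434) = 4596/(1/(-17336) + 34434) = 4596/(-1/17336 + 34434) = 4596/(596947823/17336) = 4596*(17336/596947823) = 79676256/596947823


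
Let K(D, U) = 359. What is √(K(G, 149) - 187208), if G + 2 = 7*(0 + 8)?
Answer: 3*I*√20761 ≈ 432.26*I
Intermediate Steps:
G = 54 (G = -2 + 7*(0 + 8) = -2 + 7*8 = -2 + 56 = 54)
√(K(G, 149) - 187208) = √(359 - 187208) = √(-186849) = 3*I*√20761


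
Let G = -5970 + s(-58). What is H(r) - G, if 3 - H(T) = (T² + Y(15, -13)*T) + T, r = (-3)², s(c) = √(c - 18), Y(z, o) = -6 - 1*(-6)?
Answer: 5883 - 2*I*√19 ≈ 5883.0 - 8.7178*I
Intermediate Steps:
Y(z, o) = 0 (Y(z, o) = -6 + 6 = 0)
s(c) = √(-18 + c)
r = 9
H(T) = 3 - T - T² (H(T) = 3 - ((T² + 0*T) + T) = 3 - ((T² + 0) + T) = 3 - (T² + T) = 3 - (T + T²) = 3 + (-T - T²) = 3 - T - T²)
G = -5970 + 2*I*√19 (G = -5970 + √(-18 - 58) = -5970 + √(-76) = -5970 + 2*I*√19 ≈ -5970.0 + 8.7178*I)
H(r) - G = (3 - 1*9 - 1*9²) - (-5970 + 2*I*√19) = (3 - 9 - 1*81) + (5970 - 2*I*√19) = (3 - 9 - 81) + (5970 - 2*I*√19) = -87 + (5970 - 2*I*√19) = 5883 - 2*I*√19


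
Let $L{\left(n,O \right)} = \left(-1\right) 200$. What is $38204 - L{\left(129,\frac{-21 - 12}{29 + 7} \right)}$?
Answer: $38404$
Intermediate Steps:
$L{\left(n,O \right)} = -200$
$38204 - L{\left(129,\frac{-21 - 12}{29 + 7} \right)} = 38204 - -200 = 38204 + 200 = 38404$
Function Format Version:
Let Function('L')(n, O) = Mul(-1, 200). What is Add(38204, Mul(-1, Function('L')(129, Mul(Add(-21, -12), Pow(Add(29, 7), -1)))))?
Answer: 38404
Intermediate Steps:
Function('L')(n, O) = -200
Add(38204, Mul(-1, Function('L')(129, Mul(Add(-21, -12), Pow(Add(29, 7), -1))))) = Add(38204, Mul(-1, -200)) = Add(38204, 200) = 38404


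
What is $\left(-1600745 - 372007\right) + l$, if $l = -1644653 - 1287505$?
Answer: $-4904910$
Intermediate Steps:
$l = -2932158$
$\left(-1600745 - 372007\right) + l = \left(-1600745 - 372007\right) - 2932158 = -1972752 - 2932158 = -4904910$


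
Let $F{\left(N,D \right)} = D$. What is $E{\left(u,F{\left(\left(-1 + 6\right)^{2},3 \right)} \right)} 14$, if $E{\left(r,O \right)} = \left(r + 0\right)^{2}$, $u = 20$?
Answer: $5600$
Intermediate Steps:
$E{\left(r,O \right)} = r^{2}$
$E{\left(u,F{\left(\left(-1 + 6\right)^{2},3 \right)} \right)} 14 = 20^{2} \cdot 14 = 400 \cdot 14 = 5600$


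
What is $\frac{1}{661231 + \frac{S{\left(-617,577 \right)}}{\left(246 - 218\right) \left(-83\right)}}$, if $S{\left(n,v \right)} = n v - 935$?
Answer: $\frac{83}{54894921} \approx 1.512 \cdot 10^{-6}$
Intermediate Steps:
$S{\left(n,v \right)} = -935 + n v$
$\frac{1}{661231 + \frac{S{\left(-617,577 \right)}}{\left(246 - 218\right) \left(-83\right)}} = \frac{1}{661231 + \frac{-935 - 356009}{\left(246 - 218\right) \left(-83\right)}} = \frac{1}{661231 + \frac{-935 - 356009}{28 \left(-83\right)}} = \frac{1}{661231 - \frac{356944}{-2324}} = \frac{1}{661231 - - \frac{12748}{83}} = \frac{1}{661231 + \frac{12748}{83}} = \frac{1}{\frac{54894921}{83}} = \frac{83}{54894921}$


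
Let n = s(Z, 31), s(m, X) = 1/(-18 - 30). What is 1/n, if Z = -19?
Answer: -48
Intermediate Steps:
s(m, X) = -1/48 (s(m, X) = 1/(-48) = -1/48)
n = -1/48 ≈ -0.020833
1/n = 1/(-1/48) = -48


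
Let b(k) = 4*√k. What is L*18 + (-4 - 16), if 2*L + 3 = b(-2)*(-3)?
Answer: -47 - 108*I*√2 ≈ -47.0 - 152.74*I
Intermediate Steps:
L = -3/2 - 6*I*√2 (L = -3/2 + ((4*√(-2))*(-3))/2 = -3/2 + ((4*(I*√2))*(-3))/2 = -3/2 + ((4*I*√2)*(-3))/2 = -3/2 + (-12*I*√2)/2 = -3/2 - 6*I*√2 ≈ -1.5 - 8.4853*I)
L*18 + (-4 - 16) = (-3/2 - 6*I*√2)*18 + (-4 - 16) = (-27 - 108*I*√2) - 20 = -47 - 108*I*√2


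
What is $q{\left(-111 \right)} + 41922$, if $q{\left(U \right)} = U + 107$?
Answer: $41918$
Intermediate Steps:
$q{\left(U \right)} = 107 + U$
$q{\left(-111 \right)} + 41922 = \left(107 - 111\right) + 41922 = -4 + 41922 = 41918$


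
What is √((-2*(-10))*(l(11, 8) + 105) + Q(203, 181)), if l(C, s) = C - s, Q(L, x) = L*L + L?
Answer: 2*√10893 ≈ 208.74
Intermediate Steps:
Q(L, x) = L + L² (Q(L, x) = L² + L = L + L²)
√((-2*(-10))*(l(11, 8) + 105) + Q(203, 181)) = √((-2*(-10))*((11 - 1*8) + 105) + 203*(1 + 203)) = √(20*((11 - 8) + 105) + 203*204) = √(20*(3 + 105) + 41412) = √(20*108 + 41412) = √(2160 + 41412) = √43572 = 2*√10893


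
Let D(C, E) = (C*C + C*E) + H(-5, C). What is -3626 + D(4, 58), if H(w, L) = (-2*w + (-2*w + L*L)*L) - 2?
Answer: -3266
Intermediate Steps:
H(w, L) = -2 - 2*w + L*(L**2 - 2*w) (H(w, L) = (-2*w + (-2*w + L**2)*L) - 2 = (-2*w + (L**2 - 2*w)*L) - 2 = (-2*w + L*(L**2 - 2*w)) - 2 = -2 - 2*w + L*(L**2 - 2*w))
D(C, E) = 8 + C**2 + C**3 + 10*C + C*E (D(C, E) = (C*C + C*E) + (-2 + C**3 - 2*(-5) - 2*C*(-5)) = (C**2 + C*E) + (-2 + C**3 + 10 + 10*C) = (C**2 + C*E) + (8 + C**3 + 10*C) = 8 + C**2 + C**3 + 10*C + C*E)
-3626 + D(4, 58) = -3626 + (8 + 4**2 + 4**3 + 10*4 + 4*58) = -3626 + (8 + 16 + 64 + 40 + 232) = -3626 + 360 = -3266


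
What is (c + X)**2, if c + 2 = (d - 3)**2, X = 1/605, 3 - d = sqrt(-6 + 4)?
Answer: 5851561/366025 ≈ 15.987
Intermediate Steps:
d = 3 - I*sqrt(2) (d = 3 - sqrt(-6 + 4) = 3 - sqrt(-2) = 3 - I*sqrt(2) ≈ 3.0 - 1.4142*I)
X = 1/605 ≈ 0.0016529
c = -4 (c = -2 + ((3 - I*sqrt(2)) - 3)**2 = -2 + (-I*sqrt(2))**2 = -2 - 2 = -4)
(c + X)**2 = (-4 + 1/605)**2 = (-2419/605)**2 = 5851561/366025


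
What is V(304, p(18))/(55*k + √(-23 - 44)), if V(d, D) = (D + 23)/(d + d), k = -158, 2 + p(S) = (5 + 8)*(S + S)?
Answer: -2124705/22956914768 - 489*I*√67/45913829536 ≈ -9.2552e-5 - 8.7177e-8*I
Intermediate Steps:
p(S) = -2 + 26*S (p(S) = -2 + (5 + 8)*(S + S) = -2 + 13*(2*S) = -2 + 26*S)
V(d, D) = (23 + D)/(2*d) (V(d, D) = (23 + D)/((2*d)) = (23 + D)*(1/(2*d)) = (23 + D)/(2*d))
V(304, p(18))/(55*k + √(-23 - 44)) = ((½)*(23 + (-2 + 26*18))/304)/(55*(-158) + √(-23 - 44)) = ((½)*(1/304)*(23 + (-2 + 468)))/(-8690 + √(-67)) = ((½)*(1/304)*(23 + 466))/(-8690 + I*√67) = ((½)*(1/304)*489)/(-8690 + I*√67) = 489/(608*(-8690 + I*√67))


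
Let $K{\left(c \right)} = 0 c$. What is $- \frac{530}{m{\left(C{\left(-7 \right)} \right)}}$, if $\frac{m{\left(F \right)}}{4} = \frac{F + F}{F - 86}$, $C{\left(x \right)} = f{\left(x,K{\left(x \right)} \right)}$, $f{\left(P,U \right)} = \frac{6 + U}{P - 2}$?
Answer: $- \frac{17225}{2} \approx -8612.5$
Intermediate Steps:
$K{\left(c \right)} = 0$
$f{\left(P,U \right)} = \frac{6 + U}{-2 + P}$
$C{\left(x \right)} = \frac{6}{-2 + x}$ ($C{\left(x \right)} = \frac{6 + 0}{-2 + x} = \frac{1}{-2 + x} 6 = \frac{6}{-2 + x}$)
$m{\left(F \right)} = \frac{8 F}{-86 + F}$ ($m{\left(F \right)} = 4 \frac{F + F}{F - 86} = 4 \frac{2 F}{-86 + F} = \frac{8 F}{-86 + F}$)
$- \frac{530}{m{\left(C{\left(-7 \right)} \right)}} = - \frac{530}{8 \frac{6}{-2 - 7} \frac{1}{-86 + \frac{6}{-2 - 7}}} = - \frac{530}{8 \frac{6}{-9} \frac{1}{-86 + \frac{6}{-9}}} = - \frac{530}{8 \cdot 6 \left(- \frac{1}{9}\right) \frac{1}{-86 + 6 \left(- \frac{1}{9}\right)}} = - \frac{530}{8 \left(- \frac{2}{3}\right) \frac{1}{-86 - \frac{2}{3}}} = - \frac{530}{8 \left(- \frac{2}{3}\right) \frac{1}{- \frac{260}{3}}} = - \frac{530}{8 \left(- \frac{2}{3}\right) \left(- \frac{3}{260}\right)} = - \frac{530}{\frac{4}{65}} = \left(-530\right) \frac{65}{4} = - \frac{17225}{2}$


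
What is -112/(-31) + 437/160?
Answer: 31467/4960 ≈ 6.3442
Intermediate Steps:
-112/(-31) + 437/160 = -112*(-1/31) + 437*(1/160) = 112/31 + 437/160 = 31467/4960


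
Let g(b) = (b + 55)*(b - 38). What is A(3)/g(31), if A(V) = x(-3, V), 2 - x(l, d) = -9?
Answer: -11/602 ≈ -0.018272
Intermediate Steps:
g(b) = (-38 + b)*(55 + b) (g(b) = (55 + b)*(-38 + b) = (-38 + b)*(55 + b))
x(l, d) = 11 (x(l, d) = 2 - 1*(-9) = 2 + 9 = 11)
A(V) = 11
A(3)/g(31) = 11/(-2090 + 31**2 + 17*31) = 11/(-2090 + 961 + 527) = 11/(-602) = 11*(-1/602) = -11/602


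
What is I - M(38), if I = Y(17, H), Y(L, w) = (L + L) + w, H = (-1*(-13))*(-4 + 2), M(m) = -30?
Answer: 38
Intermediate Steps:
H = -26 (H = 13*(-2) = -26)
Y(L, w) = w + 2*L (Y(L, w) = 2*L + w = w + 2*L)
I = 8 (I = -26 + 2*17 = -26 + 34 = 8)
I - M(38) = 8 - 1*(-30) = 8 + 30 = 38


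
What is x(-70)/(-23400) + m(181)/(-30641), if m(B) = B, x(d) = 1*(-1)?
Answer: -323443/55153800 ≈ -0.0058644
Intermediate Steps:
x(d) = -1
x(-70)/(-23400) + m(181)/(-30641) = -1/(-23400) + 181/(-30641) = -1*(-1/23400) + 181*(-1/30641) = 1/23400 - 181/30641 = -323443/55153800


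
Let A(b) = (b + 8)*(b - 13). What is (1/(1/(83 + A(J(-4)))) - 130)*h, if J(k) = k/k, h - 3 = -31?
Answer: 4340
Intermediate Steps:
h = -28 (h = 3 - 31 = -28)
J(k) = 1
A(b) = (-13 + b)*(8 + b) (A(b) = (8 + b)*(-13 + b) = (-13 + b)*(8 + b))
(1/(1/(83 + A(J(-4)))) - 130)*h = (1/(1/(83 + (-104 + 1**2 - 5*1))) - 130)*(-28) = (1/(1/(83 + (-104 + 1 - 5))) - 130)*(-28) = (1/(1/(83 - 108)) - 130)*(-28) = (1/(1/(-25)) - 130)*(-28) = (1/(-1/25) - 130)*(-28) = (-25 - 130)*(-28) = -155*(-28) = 4340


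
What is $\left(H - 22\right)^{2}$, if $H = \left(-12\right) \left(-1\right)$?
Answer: $100$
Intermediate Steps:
$H = 12$
$\left(H - 22\right)^{2} = \left(12 - 22\right)^{2} = \left(-10\right)^{2} = 100$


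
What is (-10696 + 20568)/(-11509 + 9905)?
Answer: -2468/401 ≈ -6.1546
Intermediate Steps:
(-10696 + 20568)/(-11509 + 9905) = 9872/(-1604) = 9872*(-1/1604) = -2468/401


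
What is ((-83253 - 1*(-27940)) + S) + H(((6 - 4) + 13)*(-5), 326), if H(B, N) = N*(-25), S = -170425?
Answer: -233888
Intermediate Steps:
H(B, N) = -25*N
((-83253 - 1*(-27940)) + S) + H(((6 - 4) + 13)*(-5), 326) = ((-83253 - 1*(-27940)) - 170425) - 25*326 = ((-83253 + 27940) - 170425) - 8150 = (-55313 - 170425) - 8150 = -225738 - 8150 = -233888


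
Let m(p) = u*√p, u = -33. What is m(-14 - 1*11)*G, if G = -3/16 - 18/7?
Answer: 50985*I/112 ≈ 455.22*I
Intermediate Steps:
m(p) = -33*√p
G = -309/112 (G = -3*1/16 - 18*⅐ = -3/16 - 18/7 = -309/112 ≈ -2.7589)
m(-14 - 1*11)*G = -33*√(-14 - 1*11)*(-309/112) = -33*√(-14 - 11)*(-309/112) = -165*I*(-309/112) = 50985*I/112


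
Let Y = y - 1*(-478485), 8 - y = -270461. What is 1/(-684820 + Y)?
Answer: 1/64134 ≈ 1.5592e-5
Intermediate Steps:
y = 270469 (y = 8 - 1*(-270461) = 8 + 270461 = 270469)
Y = 748954 (Y = 270469 - 1*(-478485) = 270469 + 478485 = 748954)
1/(-684820 + Y) = 1/(-684820 + 748954) = 1/64134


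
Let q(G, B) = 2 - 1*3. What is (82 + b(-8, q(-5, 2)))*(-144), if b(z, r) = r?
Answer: -11664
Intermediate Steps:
q(G, B) = -1 (q(G, B) = 2 - 3 = -1)
(82 + b(-8, q(-5, 2)))*(-144) = (82 - 1)*(-144) = 81*(-144) = -11664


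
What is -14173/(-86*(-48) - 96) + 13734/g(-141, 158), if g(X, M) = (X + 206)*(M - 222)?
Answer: -1786487/262080 ≈ -6.8166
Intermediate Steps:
g(X, M) = (-222 + M)*(206 + X) (g(X, M) = (206 + X)*(-222 + M) = (-222 + M)*(206 + X))
-14173/(-86*(-48) - 96) + 13734/g(-141, 158) = -14173/(-86*(-48) - 96) + 13734/(-45732 - 222*(-141) + 206*158 + 158*(-141)) = -14173/(4128 - 96) + 13734/(-45732 + 31302 + 32548 - 22278) = -14173/4032 + 13734/(-4160) = -14173*1/4032 + 13734*(-1/4160) = -14173/4032 - 6867/2080 = -1786487/262080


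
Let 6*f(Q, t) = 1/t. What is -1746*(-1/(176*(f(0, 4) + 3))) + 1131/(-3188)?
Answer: 7441179/2559964 ≈ 2.9067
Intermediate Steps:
f(Q, t) = 1/(6*t)
-1746*(-1/(176*(f(0, 4) + 3))) + 1131/(-3188) = -1746*(-1/(176*((⅙)/4 + 3))) + 1131/(-3188) = -1746*(-1/(176*((⅙)*(¼) + 3))) + 1131*(-1/3188) = -1746*(-1/(176*(1/24 + 3))) - 1131/3188 = -1746/(((73/24)*11)*(-16)) - 1131/3188 = -1746/((803/24)*(-16)) - 1131/3188 = -1746/(-1606/3) - 1131/3188 = -1746*(-3/1606) - 1131/3188 = 2619/803 - 1131/3188 = 7441179/2559964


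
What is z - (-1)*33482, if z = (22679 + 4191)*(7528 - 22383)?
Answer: -399120368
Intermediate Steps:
z = -399153850 (z = 26870*(-14855) = -399153850)
z - (-1)*33482 = -399153850 - (-1)*33482 = -399153850 - 1*(-33482) = -399153850 + 33482 = -399120368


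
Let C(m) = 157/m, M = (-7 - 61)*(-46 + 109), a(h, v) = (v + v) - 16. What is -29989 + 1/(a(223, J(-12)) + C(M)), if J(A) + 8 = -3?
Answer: -4886681845/162949 ≈ -29989.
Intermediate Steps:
J(A) = -11 (J(A) = -8 - 3 = -11)
a(h, v) = -16 + 2*v (a(h, v) = 2*v - 16 = -16 + 2*v)
M = -4284 (M = -68*63 = -4284)
-29989 + 1/(a(223, J(-12)) + C(M)) = -29989 + 1/((-16 + 2*(-11)) + 157/(-4284)) = -29989 + 1/((-16 - 22) + 157*(-1/4284)) = -29989 + 1/(-38 - 157/4284) = -29989 + 1/(-162949/4284) = -29989 - 4284/162949 = -4886681845/162949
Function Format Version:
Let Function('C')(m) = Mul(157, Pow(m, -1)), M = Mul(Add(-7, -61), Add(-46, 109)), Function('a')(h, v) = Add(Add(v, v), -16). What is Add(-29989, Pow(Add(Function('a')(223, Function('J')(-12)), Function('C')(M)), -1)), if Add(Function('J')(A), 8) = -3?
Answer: Rational(-4886681845, 162949) ≈ -29989.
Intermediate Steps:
Function('J')(A) = -11 (Function('J')(A) = Add(-8, -3) = -11)
Function('a')(h, v) = Add(-16, Mul(2, v)) (Function('a')(h, v) = Add(Mul(2, v), -16) = Add(-16, Mul(2, v)))
M = -4284 (M = Mul(-68, 63) = -4284)
Add(-29989, Pow(Add(Function('a')(223, Function('J')(-12)), Function('C')(M)), -1)) = Add(-29989, Pow(Add(Add(-16, Mul(2, -11)), Mul(157, Pow(-4284, -1))), -1)) = Add(-29989, Pow(Add(Add(-16, -22), Mul(157, Rational(-1, 4284))), -1)) = Add(-29989, Pow(Add(-38, Rational(-157, 4284)), -1)) = Add(-29989, Pow(Rational(-162949, 4284), -1)) = Add(-29989, Rational(-4284, 162949)) = Rational(-4886681845, 162949)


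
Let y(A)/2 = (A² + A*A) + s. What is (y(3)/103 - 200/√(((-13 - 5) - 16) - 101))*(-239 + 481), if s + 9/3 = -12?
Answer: 1452/103 + 9680*I*√15/9 ≈ 14.097 + 4165.6*I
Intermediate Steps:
s = -15 (s = -3 - 12 = -15)
y(A) = -30 + 4*A² (y(A) = 2*((A² + A*A) - 15) = 2*((A² + A²) - 15) = 2*(2*A² - 15) = 2*(-15 + 2*A²) = -30 + 4*A²)
(y(3)/103 - 200/√(((-13 - 5) - 16) - 101))*(-239 + 481) = ((-30 + 4*3²)/103 - 200/√(((-13 - 5) - 16) - 101))*(-239 + 481) = ((-30 + 4*9)*(1/103) - 200/√((-18 - 16) - 101))*242 = ((-30 + 36)*(1/103) - 200/√(-34 - 101))*242 = (6*(1/103) - 200*(-I*√15/45))*242 = (6/103 - 200*(-I*√15/45))*242 = (6/103 - (-40)*I*√15/9)*242 = (6/103 + 40*I*√15/9)*242 = 1452/103 + 9680*I*√15/9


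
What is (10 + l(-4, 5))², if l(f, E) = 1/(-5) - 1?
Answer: 1936/25 ≈ 77.440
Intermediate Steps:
l(f, E) = -6/5 (l(f, E) = -⅕ - 1 = -6/5)
(10 + l(-4, 5))² = (10 - 6/5)² = (44/5)² = 1936/25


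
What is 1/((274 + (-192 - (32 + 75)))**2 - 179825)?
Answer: -1/179200 ≈ -5.5804e-6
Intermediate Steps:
1/((274 + (-192 - (32 + 75)))**2 - 179825) = 1/((274 + (-192 - 1*107))**2 - 179825) = 1/((274 + (-192 - 107))**2 - 179825) = 1/((274 - 299)**2 - 179825) = 1/((-25)**2 - 179825) = 1/(625 - 179825) = 1/(-179200) = -1/179200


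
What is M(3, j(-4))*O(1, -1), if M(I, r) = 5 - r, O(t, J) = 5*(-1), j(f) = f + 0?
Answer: -45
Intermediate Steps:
j(f) = f
O(t, J) = -5
M(3, j(-4))*O(1, -1) = (5 - 1*(-4))*(-5) = (5 + 4)*(-5) = 9*(-5) = -45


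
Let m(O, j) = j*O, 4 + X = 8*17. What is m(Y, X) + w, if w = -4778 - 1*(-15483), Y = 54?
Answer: 17833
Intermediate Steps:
X = 132 (X = -4 + 8*17 = -4 + 136 = 132)
m(O, j) = O*j
w = 10705 (w = -4778 + 15483 = 10705)
m(Y, X) + w = 54*132 + 10705 = 7128 + 10705 = 17833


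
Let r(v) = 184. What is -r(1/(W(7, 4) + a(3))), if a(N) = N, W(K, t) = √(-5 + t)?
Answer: -184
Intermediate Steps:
-r(1/(W(7, 4) + a(3))) = -1*184 = -184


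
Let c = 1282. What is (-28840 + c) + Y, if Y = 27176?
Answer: -382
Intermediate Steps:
(-28840 + c) + Y = (-28840 + 1282) + 27176 = -27558 + 27176 = -382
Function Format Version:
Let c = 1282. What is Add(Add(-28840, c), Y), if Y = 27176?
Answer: -382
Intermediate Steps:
Add(Add(-28840, c), Y) = Add(Add(-28840, 1282), 27176) = Add(-27558, 27176) = -382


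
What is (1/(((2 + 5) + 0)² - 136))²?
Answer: 1/7569 ≈ 0.00013212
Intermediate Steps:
(1/(((2 + 5) + 0)² - 136))² = (1/((7 + 0)² - 136))² = (1/(7² - 136))² = (1/(49 - 136))² = (1/(-87))² = (-1/87)² = 1/7569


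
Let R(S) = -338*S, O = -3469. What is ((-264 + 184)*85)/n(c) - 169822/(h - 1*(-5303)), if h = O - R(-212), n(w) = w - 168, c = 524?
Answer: -51791621/3107079 ≈ -16.669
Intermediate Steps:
n(w) = -168 + w
h = -75125 (h = -3469 - (-338)*(-212) = -3469 - 1*71656 = -3469 - 71656 = -75125)
((-264 + 184)*85)/n(c) - 169822/(h - 1*(-5303)) = ((-264 + 184)*85)/(-168 + 524) - 169822/(-75125 - 1*(-5303)) = -80*85/356 - 169822/(-75125 + 5303) = -6800*1/356 - 169822/(-69822) = -1700/89 - 169822*(-1/69822) = -1700/89 + 84911/34911 = -51791621/3107079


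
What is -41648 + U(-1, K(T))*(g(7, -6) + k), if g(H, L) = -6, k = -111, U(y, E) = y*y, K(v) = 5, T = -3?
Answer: -41765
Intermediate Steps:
U(y, E) = y**2
-41648 + U(-1, K(T))*(g(7, -6) + k) = -41648 + (-1)**2*(-6 - 111) = -41648 + 1*(-117) = -41648 - 117 = -41765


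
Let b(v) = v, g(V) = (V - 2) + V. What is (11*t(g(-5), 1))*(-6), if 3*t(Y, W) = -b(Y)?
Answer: -264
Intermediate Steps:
g(V) = -2 + 2*V (g(V) = (-2 + V) + V = -2 + 2*V)
t(Y, W) = -Y/3 (t(Y, W) = (-Y)/3 = -Y/3)
(11*t(g(-5), 1))*(-6) = (11*(-(-2 + 2*(-5))/3))*(-6) = (11*(-(-2 - 10)/3))*(-6) = (11*(-⅓*(-12)))*(-6) = (11*4)*(-6) = 44*(-6) = -264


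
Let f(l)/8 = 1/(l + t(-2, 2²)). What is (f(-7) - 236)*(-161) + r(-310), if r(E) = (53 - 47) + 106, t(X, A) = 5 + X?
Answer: 38430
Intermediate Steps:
f(l) = 8/(3 + l) (f(l) = 8/(l + (5 - 2)) = 8/(l + 3) = 8/(3 + l))
r(E) = 112 (r(E) = 6 + 106 = 112)
(f(-7) - 236)*(-161) + r(-310) = (8/(3 - 7) - 236)*(-161) + 112 = (8/(-4) - 236)*(-161) + 112 = (8*(-¼) - 236)*(-161) + 112 = (-2 - 236)*(-161) + 112 = -238*(-161) + 112 = 38318 + 112 = 38430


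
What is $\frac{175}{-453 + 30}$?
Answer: $- \frac{175}{423} \approx -0.41371$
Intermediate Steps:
$\frac{175}{-453 + 30} = \frac{175}{-423} = 175 \left(- \frac{1}{423}\right) = - \frac{175}{423}$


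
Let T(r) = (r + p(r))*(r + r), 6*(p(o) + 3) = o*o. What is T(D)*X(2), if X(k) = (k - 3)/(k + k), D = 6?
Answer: -27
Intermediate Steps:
p(o) = -3 + o²/6 (p(o) = -3 + (o*o)/6 = -3 + o²/6)
X(k) = (-3 + k)/(2*k) (X(k) = (-3 + k)/((2*k)) = (-3 + k)*(1/(2*k)) = (-3 + k)/(2*k))
T(r) = 2*r*(-3 + r + r²/6) (T(r) = (r + (-3 + r²/6))*(r + r) = (-3 + r + r²/6)*(2*r) = 2*r*(-3 + r + r²/6))
T(D)*X(2) = ((⅓)*6*(-18 + 6² + 6*6))*((½)*(-3 + 2)/2) = ((⅓)*6*(-18 + 36 + 36))*((½)*(½)*(-1)) = ((⅓)*6*54)*(-¼) = 108*(-¼) = -27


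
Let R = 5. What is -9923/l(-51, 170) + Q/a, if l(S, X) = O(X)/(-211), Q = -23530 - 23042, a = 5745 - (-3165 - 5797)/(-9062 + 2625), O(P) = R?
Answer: 77407905776239/184858015 ≈ 4.1874e+5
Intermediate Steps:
O(P) = 5
a = 36971603/6437 (a = 5745 - (-8962)/(-6437) = 5745 - (-8962)*(-1)/6437 = 5745 - 1*8962/6437 = 5745 - 8962/6437 = 36971603/6437 ≈ 5743.6)
Q = -46572
l(S, X) = -5/211 (l(S, X) = 5/(-211) = 5*(-1/211) = -5/211)
-9923/l(-51, 170) + Q/a = -9923/(-5/211) - 46572/36971603/6437 = -9923*(-211/5) - 46572*6437/36971603 = 2093753/5 - 299783964/36971603 = 77407905776239/184858015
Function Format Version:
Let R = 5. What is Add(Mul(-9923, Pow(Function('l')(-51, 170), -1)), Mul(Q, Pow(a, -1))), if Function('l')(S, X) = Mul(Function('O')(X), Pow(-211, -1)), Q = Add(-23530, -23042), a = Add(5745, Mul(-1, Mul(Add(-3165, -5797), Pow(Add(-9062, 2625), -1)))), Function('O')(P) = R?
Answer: Rational(77407905776239, 184858015) ≈ 4.1874e+5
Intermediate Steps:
Function('O')(P) = 5
a = Rational(36971603, 6437) (a = Add(5745, Mul(-1, Mul(-8962, Pow(-6437, -1)))) = Add(5745, Mul(-1, Mul(-8962, Rational(-1, 6437)))) = Add(5745, Mul(-1, Rational(8962, 6437))) = Add(5745, Rational(-8962, 6437)) = Rational(36971603, 6437) ≈ 5743.6)
Q = -46572
Function('l')(S, X) = Rational(-5, 211) (Function('l')(S, X) = Mul(5, Pow(-211, -1)) = Mul(5, Rational(-1, 211)) = Rational(-5, 211))
Add(Mul(-9923, Pow(Function('l')(-51, 170), -1)), Mul(Q, Pow(a, -1))) = Add(Mul(-9923, Pow(Rational(-5, 211), -1)), Mul(-46572, Pow(Rational(36971603, 6437), -1))) = Add(Mul(-9923, Rational(-211, 5)), Mul(-46572, Rational(6437, 36971603))) = Add(Rational(2093753, 5), Rational(-299783964, 36971603)) = Rational(77407905776239, 184858015)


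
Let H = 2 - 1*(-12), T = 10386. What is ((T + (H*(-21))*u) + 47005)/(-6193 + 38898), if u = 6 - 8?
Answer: 57979/32705 ≈ 1.7728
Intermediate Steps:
u = -2
H = 14 (H = 2 + 12 = 14)
((T + (H*(-21))*u) + 47005)/(-6193 + 38898) = ((10386 + (14*(-21))*(-2)) + 47005)/(-6193 + 38898) = ((10386 - 294*(-2)) + 47005)/32705 = ((10386 + 588) + 47005)*(1/32705) = (10974 + 47005)*(1/32705) = 57979*(1/32705) = 57979/32705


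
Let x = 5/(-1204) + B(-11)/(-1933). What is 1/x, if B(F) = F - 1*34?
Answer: 2327332/44515 ≈ 52.282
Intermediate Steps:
B(F) = -34 + F (B(F) = F - 34 = -34 + F)
x = 44515/2327332 (x = 5/(-1204) + (-34 - 11)/(-1933) = 5*(-1/1204) - 45*(-1/1933) = -5/1204 + 45/1933 = 44515/2327332 ≈ 0.019127)
1/x = 1/(44515/2327332) = 2327332/44515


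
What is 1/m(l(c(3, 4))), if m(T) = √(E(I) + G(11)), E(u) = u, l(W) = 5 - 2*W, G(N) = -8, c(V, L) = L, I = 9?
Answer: 1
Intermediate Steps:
m(T) = 1 (m(T) = √(9 - 8) = √1 = 1)
1/m(l(c(3, 4))) = 1/1 = 1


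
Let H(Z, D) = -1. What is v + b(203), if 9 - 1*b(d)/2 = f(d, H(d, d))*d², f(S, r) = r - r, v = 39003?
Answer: 39021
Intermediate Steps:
f(S, r) = 0
b(d) = 18 (b(d) = 18 - 0*d² = 18 - 2*0 = 18 + 0 = 18)
v + b(203) = 39003 + 18 = 39021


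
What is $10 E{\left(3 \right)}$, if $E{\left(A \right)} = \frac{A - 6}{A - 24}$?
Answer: $\frac{10}{7} \approx 1.4286$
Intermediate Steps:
$E{\left(A \right)} = \frac{-6 + A}{-24 + A}$ ($E{\left(A \right)} = \frac{-6 + A}{A - 24} = \frac{-6 + A}{-24 + A}$)
$10 E{\left(3 \right)} = 10 \frac{-6 + 3}{-24 + 3} = 10 \frac{1}{-21} \left(-3\right) = 10 \left(\left(- \frac{1}{21}\right) \left(-3\right)\right) = 10 \cdot \frac{1}{7} = \frac{10}{7}$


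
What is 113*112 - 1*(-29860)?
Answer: 42516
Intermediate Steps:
113*112 - 1*(-29860) = 12656 + 29860 = 42516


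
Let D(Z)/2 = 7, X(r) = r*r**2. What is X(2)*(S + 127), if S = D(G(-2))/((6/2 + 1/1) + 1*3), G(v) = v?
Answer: 1032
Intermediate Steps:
X(r) = r**3
D(Z) = 14 (D(Z) = 2*7 = 14)
S = 2 (S = 14/((6/2 + 1/1) + 1*3) = 14/((6*(1/2) + 1*1) + 3) = 14/((3 + 1) + 3) = 14/(4 + 3) = 14/7 = 14*(1/7) = 2)
X(2)*(S + 127) = 2**3*(2 + 127) = 8*129 = 1032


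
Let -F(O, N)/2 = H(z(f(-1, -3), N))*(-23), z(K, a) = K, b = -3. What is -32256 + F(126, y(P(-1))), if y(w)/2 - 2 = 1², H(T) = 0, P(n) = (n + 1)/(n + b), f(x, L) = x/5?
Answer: -32256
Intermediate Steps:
f(x, L) = x/5 (f(x, L) = x*(⅕) = x/5)
P(n) = (1 + n)/(-3 + n) (P(n) = (n + 1)/(n - 3) = (1 + n)/(-3 + n))
y(w) = 6 (y(w) = 4 + 2*1² = 4 + 2*1 = 4 + 2 = 6)
F(O, N) = 0 (F(O, N) = -0*(-23) = -2*0 = 0)
-32256 + F(126, y(P(-1))) = -32256 + 0 = -32256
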